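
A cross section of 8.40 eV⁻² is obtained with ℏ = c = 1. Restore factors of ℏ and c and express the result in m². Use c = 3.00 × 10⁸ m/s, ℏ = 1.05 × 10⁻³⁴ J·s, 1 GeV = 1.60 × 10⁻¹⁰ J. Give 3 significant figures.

Area is [L]² = [E]⁻²·(ℏc)²; restore (ℏc)².
1 GeV⁻² → (ℏc)² × (1 GeV in J)⁻² = 3.88 × 10⁻³² m².
Convert the energy scale: 8.40 eV⁻² = 8.40 × 10¹⁸ GeV⁻².
Result: 8.40 × 10¹⁸ × 3.88 × 10⁻³² = 3.26 × 10⁻¹³ m².

3.26 × 10⁻¹³ m²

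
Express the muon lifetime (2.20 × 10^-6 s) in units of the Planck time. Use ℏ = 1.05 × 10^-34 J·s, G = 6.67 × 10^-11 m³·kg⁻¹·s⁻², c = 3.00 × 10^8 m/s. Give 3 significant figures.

4.10 × 10^37

Planck time: t_P = √(ℏG/c⁵) = 5.37 × 10^-44 s.
2.20 × 10^-6 / 5.37 × 10^-44 = 4.10 × 10^37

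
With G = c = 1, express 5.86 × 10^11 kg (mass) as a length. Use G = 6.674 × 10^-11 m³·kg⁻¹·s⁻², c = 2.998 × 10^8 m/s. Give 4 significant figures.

In G = c = 1 units mass has dimensions of length; the conversion factor is G/c².
5.86 × 10^11 kg × (G/c²) = 4.351 × 10^-16 m

4.351 × 10^-16 m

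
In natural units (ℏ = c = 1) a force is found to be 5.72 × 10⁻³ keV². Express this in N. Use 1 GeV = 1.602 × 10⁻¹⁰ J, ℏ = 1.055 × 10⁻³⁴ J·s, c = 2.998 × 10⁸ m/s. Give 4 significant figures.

Force is [E]/[L] = [E]²/(ℏc); restore (ℏc)⁻¹.
1 GeV² → 1/(ℏc) × (1 GeV in J)² = 8.114 × 10⁵ N.
Convert the energy scale: 5.72 × 10⁻³ keV² = 5.72 × 10⁻¹⁵ GeV².
Result: 5.72 × 10⁻¹⁵ × 8.114 × 10⁵ = 4.641 × 10⁻⁹ N.

4.641 × 10⁻⁹ N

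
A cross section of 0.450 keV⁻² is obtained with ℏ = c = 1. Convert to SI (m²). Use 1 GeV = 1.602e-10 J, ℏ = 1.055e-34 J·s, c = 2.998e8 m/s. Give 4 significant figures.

1.754e-20 m²

Area is [L]² = [E]⁻²·(ℏc)²; restore (ℏc)².
1 GeV⁻² → (ℏc)² × (1 GeV in J)⁻² = 3.898e-32 m².
Convert the energy scale: 0.450 keV⁻² = 4.50e11 GeV⁻².
Result: 4.50e11 × 3.898e-32 = 1.754e-20 m².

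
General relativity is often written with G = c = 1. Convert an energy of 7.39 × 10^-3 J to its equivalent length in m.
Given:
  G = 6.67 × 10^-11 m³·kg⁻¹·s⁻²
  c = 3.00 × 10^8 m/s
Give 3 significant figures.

Energy → length via G/c⁴.
7.39 × 10^-3 J × (G/c⁴) = 6.09 × 10^-47 m

6.09 × 10^-47 m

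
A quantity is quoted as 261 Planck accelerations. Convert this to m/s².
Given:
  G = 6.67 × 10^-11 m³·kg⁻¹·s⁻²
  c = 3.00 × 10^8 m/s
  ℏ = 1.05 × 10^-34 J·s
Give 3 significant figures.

One Planck acceleration: a_P = √(c⁷/(ℏG)) = 5.59 × 10^51 m/s².
261 × 5.59 × 10^51 m/s² = 1.46 × 10^54 m/s²

1.46 × 10^54 m/s²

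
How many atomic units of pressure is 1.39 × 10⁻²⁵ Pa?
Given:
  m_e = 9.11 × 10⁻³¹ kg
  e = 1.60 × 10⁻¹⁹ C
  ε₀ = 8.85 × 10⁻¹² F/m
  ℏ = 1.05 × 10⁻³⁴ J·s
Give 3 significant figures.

atomic unit of pressure: P_au = E_h/a₀³ = m_e⁴e¹⁰/((4πε₀)⁵ℏ⁸) = 3.01 × 10¹³ Pa.
1.39 × 10⁻²⁵ / 3.01 × 10¹³ = 4.61 × 10⁻³⁹

4.61 × 10⁻³⁹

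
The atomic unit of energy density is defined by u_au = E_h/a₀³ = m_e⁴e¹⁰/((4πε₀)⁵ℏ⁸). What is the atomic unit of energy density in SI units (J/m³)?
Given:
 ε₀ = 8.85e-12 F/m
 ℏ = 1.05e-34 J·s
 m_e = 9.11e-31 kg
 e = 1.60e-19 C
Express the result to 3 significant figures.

3.01e13 J/m³

u_au = E_h/a₀³ = m_e⁴e¹⁰/((4πε₀)⁵ℏ⁸)
E_h = 4.38e-18 J
a₀ = 5.26e-11 m
E_h/a₀³ = 3.01e13 J/m³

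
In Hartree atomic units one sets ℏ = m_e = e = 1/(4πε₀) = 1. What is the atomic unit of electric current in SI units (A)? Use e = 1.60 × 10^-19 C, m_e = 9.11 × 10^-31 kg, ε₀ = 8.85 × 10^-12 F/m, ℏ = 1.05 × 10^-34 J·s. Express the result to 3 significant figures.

I_au = e E_h/ℏ = m_e e⁵/((4πε₀)²ℏ³)
E_h = 4.38 × 10^-18 J
e·E_h/ℏ = 6.67 × 10^-3 A

6.67 × 10^-3 A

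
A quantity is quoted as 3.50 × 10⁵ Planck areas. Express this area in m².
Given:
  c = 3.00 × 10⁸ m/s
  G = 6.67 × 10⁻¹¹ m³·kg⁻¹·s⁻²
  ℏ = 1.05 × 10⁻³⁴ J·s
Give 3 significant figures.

One Planck area: A_P = ℏG/c³ = 2.59 × 10⁻⁷⁰ m².
3.50 × 10⁵ × 2.59 × 10⁻⁷⁰ m² = 9.08 × 10⁻⁶⁵ m²

9.08 × 10⁻⁶⁵ m²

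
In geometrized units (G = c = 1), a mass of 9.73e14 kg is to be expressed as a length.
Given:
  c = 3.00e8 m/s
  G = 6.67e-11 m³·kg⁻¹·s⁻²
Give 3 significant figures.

In G = c = 1 units mass has dimensions of length; the conversion factor is G/c².
9.73e14 kg × (G/c²) = 7.21e-13 m

7.21e-13 m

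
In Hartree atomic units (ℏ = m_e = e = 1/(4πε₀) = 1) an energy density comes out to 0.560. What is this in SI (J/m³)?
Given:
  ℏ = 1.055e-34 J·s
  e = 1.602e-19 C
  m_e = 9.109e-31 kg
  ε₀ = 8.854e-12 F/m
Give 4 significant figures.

1.640e13 J/m³

One atomic unit of energy density: u_au = E_h/a₀³ = m_e⁴e¹⁰/((4πε₀)⁵ℏ⁸) = 2.929e13 J/m³.
0.560 × 2.929e13 J/m³ = 1.640e13 J/m³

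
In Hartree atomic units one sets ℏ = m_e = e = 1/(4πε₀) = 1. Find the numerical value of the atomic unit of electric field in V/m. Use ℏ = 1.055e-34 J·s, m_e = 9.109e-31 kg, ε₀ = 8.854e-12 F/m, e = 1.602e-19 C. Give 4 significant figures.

5.131e11 V/m

E_au = E_h/(e a₀) = m_e²e⁵/((4πε₀)³ℏ⁴)
E_h = 4.354e-18 J
a₀ = 5.297e-11 m
E_h/(e·a₀) = 5.131e11 V/m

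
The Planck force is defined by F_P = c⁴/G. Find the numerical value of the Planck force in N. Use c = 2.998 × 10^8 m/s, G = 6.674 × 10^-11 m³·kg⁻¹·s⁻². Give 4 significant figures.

F_P = c⁴/G
  = 8.078 × 10^33 / 6.674 × 10^-11
  = 1.210 × 10^44 N

1.210 × 10^44 N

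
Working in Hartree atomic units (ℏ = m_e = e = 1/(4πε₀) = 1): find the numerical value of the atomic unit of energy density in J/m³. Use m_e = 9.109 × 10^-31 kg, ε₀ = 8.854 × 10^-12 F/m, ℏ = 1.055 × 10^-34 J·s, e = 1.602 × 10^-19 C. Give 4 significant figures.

The unique combination of the constants set to 1 with dimensions of energy density is u_au = E_h/a₀³ = m_e⁴e¹⁰/((4πε₀)⁵ℏ⁸).
E_h = 4.354 × 10^-18 J
a₀ = 5.297 × 10^-11 m
E_h/a₀³ = 2.929 × 10^13 J/m³

2.929 × 10^13 J/m³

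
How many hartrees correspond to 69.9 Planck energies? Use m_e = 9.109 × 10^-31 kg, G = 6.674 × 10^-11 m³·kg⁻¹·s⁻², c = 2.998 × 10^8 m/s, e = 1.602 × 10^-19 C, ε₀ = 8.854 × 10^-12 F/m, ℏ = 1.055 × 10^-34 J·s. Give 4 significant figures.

3.141 × 10^28

Planck energy: E_P = √(ℏc⁵/G) = 1.957 × 10^9 J
hartree: E_h = m_e e⁴/(4πε₀ℏ)² = 4.354 × 10^-18 J
69.9 × 1.957 × 10^9 / 4.354 × 10^-18 = 3.141 × 10^28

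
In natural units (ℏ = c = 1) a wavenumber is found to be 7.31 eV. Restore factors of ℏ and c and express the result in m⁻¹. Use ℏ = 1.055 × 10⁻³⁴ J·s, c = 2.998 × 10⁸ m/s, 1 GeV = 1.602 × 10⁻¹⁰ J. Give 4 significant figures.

3.703 × 10⁷ m⁻¹

Inverse length is [E]/(ℏc).
1 GeV → 1/(ℏc) × (1 GeV in J) = 5.065 × 10¹⁵ m⁻¹.
Convert the energy scale: 7.31 eV = 7.31 × 10⁻⁹ GeV.
Result: 7.31 × 10⁻⁹ × 5.065 × 10¹⁵ = 3.703 × 10⁷ m⁻¹.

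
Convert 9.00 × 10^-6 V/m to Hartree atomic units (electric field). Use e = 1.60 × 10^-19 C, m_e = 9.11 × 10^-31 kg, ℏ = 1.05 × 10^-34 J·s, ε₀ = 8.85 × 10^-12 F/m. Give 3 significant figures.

1.73 × 10^-17

atomic unit of electric field: E_au = E_h/(e a₀) = m_e²e⁵/((4πε₀)³ℏ⁴) = 5.20 × 10^11 V/m.
9.00 × 10^-6 / 5.20 × 10^11 = 1.73 × 10^-17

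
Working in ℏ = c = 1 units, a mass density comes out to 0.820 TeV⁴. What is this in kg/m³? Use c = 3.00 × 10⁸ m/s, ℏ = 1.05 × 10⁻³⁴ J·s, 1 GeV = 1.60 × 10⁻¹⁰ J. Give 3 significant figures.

Mass density is [E]/(c²[L]³) = [E]⁴/(ℏ³c⁵).
1 GeV⁴ → 1/(ℏ³c⁵) × (1 GeV in J)⁴ = 2.33 × 10²⁰ kg/m³.
Convert the energy scale: 0.820 TeV⁴ = 8.20 × 10¹¹ GeV⁴.
Result: 8.20 × 10¹¹ × 2.33 × 10²⁰ = 1.91 × 10³² kg/m³.

1.91 × 10³² kg/m³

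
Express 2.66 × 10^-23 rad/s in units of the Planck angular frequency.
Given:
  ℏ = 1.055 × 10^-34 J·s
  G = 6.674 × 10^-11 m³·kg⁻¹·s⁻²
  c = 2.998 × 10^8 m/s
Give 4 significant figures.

1.434 × 10^-66

Planck angular frequency: ω_P = √(c⁵/(ℏG)) = 1.855 × 10^43 rad/s.
2.66 × 10^-23 / 1.855 × 10^43 = 1.434 × 10^-66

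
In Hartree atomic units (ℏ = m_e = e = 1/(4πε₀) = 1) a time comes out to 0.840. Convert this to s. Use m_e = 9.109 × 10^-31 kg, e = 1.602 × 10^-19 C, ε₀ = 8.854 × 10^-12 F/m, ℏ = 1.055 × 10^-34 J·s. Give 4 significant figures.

One atomic unit of time: τ_au = (4πε₀)²ℏ³/(m_e e⁴) = 2.423 × 10^-17 s.
0.840 × 2.423 × 10^-17 s = 2.035 × 10^-17 s

2.035 × 10^-17 s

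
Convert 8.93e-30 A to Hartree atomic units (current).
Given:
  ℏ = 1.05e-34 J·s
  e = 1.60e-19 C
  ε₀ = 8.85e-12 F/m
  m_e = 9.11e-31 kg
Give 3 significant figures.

atomic unit of electric current: I_au = e E_h/ℏ = m_e e⁵/((4πε₀)²ℏ³) = 6.67e-3 A.
8.93e-30 / 6.67e-3 = 1.34e-27

1.34e-27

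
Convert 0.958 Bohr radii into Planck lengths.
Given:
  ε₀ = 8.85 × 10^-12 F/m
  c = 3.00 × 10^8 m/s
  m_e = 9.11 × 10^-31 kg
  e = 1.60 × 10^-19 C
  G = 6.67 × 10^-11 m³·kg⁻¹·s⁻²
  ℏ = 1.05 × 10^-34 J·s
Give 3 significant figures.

3.13 × 10^24

Bohr radius: a₀ = 4πε₀ℏ²/(m_e e²) = 5.26 × 10^-11 m
Planck length: ℓ_P = √(ℏG/c³) = 1.61 × 10^-35 m
0.958 × 5.26 × 10^-11 / 1.61 × 10^-35 = 3.13 × 10^24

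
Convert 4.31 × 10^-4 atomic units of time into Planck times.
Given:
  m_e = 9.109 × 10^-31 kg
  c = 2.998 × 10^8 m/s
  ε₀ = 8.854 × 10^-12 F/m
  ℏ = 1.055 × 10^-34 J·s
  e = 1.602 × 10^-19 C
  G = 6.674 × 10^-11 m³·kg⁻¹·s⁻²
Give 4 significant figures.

1.937 × 10^23

atomic unit of time: τ_au = (4πε₀)²ℏ³/(m_e e⁴) = 2.423 × 10^-17 s
Planck time: t_P = √(ℏG/c⁵) = 5.392 × 10^-44 s
4.31 × 10^-4 × 2.423 × 10^-17 / 5.392 × 10^-44 = 1.937 × 10^23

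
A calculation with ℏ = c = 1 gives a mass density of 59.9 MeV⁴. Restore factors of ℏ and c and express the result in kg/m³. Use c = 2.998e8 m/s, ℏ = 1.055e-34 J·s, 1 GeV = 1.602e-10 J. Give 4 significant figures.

Mass density is [E]/(c²[L]³) = [E]⁴/(ℏ³c⁵).
1 GeV⁴ → 1/(ℏ³c⁵) × (1 GeV in J)⁴ = 2.316e20 kg/m³.
Convert the energy scale: 59.9 MeV⁴ = 5.99e-11 GeV⁴.
Result: 5.99e-11 × 2.316e20 = 1.387e10 kg/m³.

1.387e10 kg/m³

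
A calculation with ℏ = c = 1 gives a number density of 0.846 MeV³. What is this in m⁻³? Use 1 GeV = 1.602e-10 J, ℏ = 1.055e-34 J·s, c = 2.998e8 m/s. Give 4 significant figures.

Number density is [L]⁻³ = [E]³/(ℏc)³.
1 GeV³ → 1/(ℏc)³ × (1 GeV in J)³ = 1.299e47 m⁻³.
Convert the energy scale: 0.846 MeV³ = 8.46e-10 GeV³.
Result: 8.46e-10 × 1.299e47 = 1.099e38 m⁻³.

1.099e38 m⁻³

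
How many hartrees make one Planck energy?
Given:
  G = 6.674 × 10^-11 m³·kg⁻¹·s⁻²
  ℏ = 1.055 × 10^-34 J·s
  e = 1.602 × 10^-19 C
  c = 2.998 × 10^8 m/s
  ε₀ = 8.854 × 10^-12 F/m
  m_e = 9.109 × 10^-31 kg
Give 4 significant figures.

4.494 × 10^26

Planck energy: E_P = √(ℏc⁵/G) = 1.957 × 10^9 J
hartree: E_h = m_e e⁴/(4πε₀ℏ)² = 4.354 × 10^-18 J
ratio = 1.957 × 10^9 / 4.354 × 10^-18 = 4.494 × 10^26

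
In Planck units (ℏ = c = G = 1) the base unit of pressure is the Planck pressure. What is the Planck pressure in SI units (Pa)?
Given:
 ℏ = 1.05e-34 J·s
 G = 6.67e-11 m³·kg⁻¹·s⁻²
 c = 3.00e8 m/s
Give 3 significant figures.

4.68e113 Pa

p_P = c⁷/(ℏG²)
  = 2.19e59 / 4.67e-55
  = 4.68e113 Pa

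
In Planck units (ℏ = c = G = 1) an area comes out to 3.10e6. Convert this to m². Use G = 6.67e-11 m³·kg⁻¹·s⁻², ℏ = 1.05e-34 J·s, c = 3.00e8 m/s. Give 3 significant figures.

8.04e-64 m²

One Planck area: A_P = ℏG/c³ = 2.59e-70 m².
3.10e6 × 2.59e-70 m² = 8.04e-64 m²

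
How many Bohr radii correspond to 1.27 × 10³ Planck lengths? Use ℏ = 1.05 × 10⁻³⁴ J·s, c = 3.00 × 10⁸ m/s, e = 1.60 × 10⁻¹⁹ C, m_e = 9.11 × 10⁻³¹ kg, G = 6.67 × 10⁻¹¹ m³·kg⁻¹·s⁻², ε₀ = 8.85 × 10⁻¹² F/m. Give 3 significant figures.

3.89 × 10⁻²²

Planck length: ℓ_P = √(ℏG/c³) = 1.61 × 10⁻³⁵ m
Bohr radius: a₀ = 4πε₀ℏ²/(m_e e²) = 5.26 × 10⁻¹¹ m
1.27 × 10³ × 1.61 × 10⁻³⁵ / 5.26 × 10⁻¹¹ = 3.89 × 10⁻²²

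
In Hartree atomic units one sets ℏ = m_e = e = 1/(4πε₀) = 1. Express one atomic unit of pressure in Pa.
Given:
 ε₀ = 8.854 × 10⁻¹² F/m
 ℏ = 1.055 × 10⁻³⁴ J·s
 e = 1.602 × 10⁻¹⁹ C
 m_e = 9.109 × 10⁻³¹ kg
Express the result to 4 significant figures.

P_au = E_h/a₀³ = m_e⁴e¹⁰/((4πε₀)⁵ℏ⁸)
E_h = 4.354 × 10⁻¹⁸ J
a₀ = 5.297 × 10⁻¹¹ m
E_h/a₀³ = 2.929 × 10¹³ Pa

2.929 × 10¹³ Pa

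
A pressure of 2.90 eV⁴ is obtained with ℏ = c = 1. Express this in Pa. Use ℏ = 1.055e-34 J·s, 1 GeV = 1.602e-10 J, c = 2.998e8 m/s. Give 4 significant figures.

60.37 Pa

Pressure is [E]/[L]³ = [E]⁴/(ℏc)³.
1 GeV⁴ → 1/(ℏc)³ × (1 GeV in J)⁴ = 2.082e37 Pa.
Convert the energy scale: 2.90 eV⁴ = 2.90e-36 GeV⁴.
Result: 2.90e-36 × 2.082e37 = 60.37 Pa.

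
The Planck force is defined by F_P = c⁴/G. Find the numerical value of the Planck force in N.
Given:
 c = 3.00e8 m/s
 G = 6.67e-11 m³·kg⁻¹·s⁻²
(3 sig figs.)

F_P = c⁴/G
  = 8.10e33 / 6.67e-11
  = 1.21e44 N

1.21e44 N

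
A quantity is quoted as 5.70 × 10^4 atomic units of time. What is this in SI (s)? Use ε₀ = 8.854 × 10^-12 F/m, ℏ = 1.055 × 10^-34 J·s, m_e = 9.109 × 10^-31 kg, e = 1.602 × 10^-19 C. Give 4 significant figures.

One atomic unit of time: τ_au = (4πε₀)²ℏ³/(m_e e⁴) = 2.423 × 10^-17 s.
5.70 × 10^4 × 2.423 × 10^-17 s = 1.381 × 10^-12 s

1.381 × 10^-12 s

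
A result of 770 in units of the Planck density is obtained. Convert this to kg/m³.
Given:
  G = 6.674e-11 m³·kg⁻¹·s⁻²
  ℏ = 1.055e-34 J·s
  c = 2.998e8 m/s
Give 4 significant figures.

One Planck density: ρ_P = c⁵/(ℏG²) = 5.154e96 kg/m³.
770 × 5.154e96 kg/m³ = 3.968e99 kg/m³

3.968e99 kg/m³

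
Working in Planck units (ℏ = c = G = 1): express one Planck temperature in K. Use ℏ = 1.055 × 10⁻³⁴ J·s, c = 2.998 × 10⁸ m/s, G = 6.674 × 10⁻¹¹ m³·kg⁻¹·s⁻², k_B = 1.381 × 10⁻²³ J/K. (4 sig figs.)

The unique combination of the constants set to 1 with dimensions of temperature is T_P = √(ℏc⁵/G) / k_B.
  = √(3.828 × 10¹⁸) × 7.241 × 10²²
  = 1.417 × 10³² K

1.417 × 10³² K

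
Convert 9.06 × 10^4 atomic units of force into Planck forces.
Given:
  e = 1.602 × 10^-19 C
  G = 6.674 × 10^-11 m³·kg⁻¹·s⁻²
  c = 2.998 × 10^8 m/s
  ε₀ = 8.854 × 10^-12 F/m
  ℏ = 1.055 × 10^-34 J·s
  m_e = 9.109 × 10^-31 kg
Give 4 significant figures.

atomic unit of force: F_au = E_h/a₀ = m_e²e⁶/((4πε₀)³ℏ⁴) = 8.220 × 10^-8 N
Planck force: F_P = c⁴/G = 1.210 × 10^44 N
9.06 × 10^4 × 8.220 × 10^-8 / 1.210 × 10^44 = 6.152 × 10^-47

6.152 × 10^-47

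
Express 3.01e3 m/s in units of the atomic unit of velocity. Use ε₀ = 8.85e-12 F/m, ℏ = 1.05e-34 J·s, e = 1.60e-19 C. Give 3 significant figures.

1.37e-3

atomic unit of velocity: v_au = e²/(4πε₀ℏ) = 2.19e6 m/s.
3.01e3 / 2.19e6 = 1.37e-3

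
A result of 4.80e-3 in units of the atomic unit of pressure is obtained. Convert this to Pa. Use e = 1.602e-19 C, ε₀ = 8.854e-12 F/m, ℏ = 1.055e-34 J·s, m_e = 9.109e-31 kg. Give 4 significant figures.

1.406e11 Pa

One atomic unit of pressure: P_au = E_h/a₀³ = m_e⁴e¹⁰/((4πε₀)⁵ℏ⁸) = 2.929e13 Pa.
4.80e-3 × 2.929e13 Pa = 1.406e11 Pa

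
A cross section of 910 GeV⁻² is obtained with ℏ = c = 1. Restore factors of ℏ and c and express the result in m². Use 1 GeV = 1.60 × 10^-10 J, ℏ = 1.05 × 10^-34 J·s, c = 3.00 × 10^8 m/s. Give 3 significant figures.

Area is [L]² = [E]⁻²·(ℏc)²; restore (ℏc)².
1 GeV⁻² → (ℏc)² × (1 GeV in J)⁻² = 3.88 × 10^-32 m².
Result: 910 × 3.88 × 10^-32 = 3.53 × 10^-29 m².

3.53 × 10^-29 m²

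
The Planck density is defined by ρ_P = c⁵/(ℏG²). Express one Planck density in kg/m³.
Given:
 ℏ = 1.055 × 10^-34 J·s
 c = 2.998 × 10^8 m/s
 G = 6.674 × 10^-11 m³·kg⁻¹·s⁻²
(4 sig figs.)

5.154 × 10^96 kg/m³

ρ_P = c⁵/(ℏG²)
  = 2.422 × 10^42 / 4.699 × 10^-55
  = 5.154 × 10^96 kg/m³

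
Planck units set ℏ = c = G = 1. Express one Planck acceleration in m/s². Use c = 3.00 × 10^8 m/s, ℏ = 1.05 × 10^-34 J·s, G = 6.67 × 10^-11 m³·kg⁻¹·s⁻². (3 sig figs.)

5.59 × 10^51 m/s²

Dimensional analysis gives a_P = √(c⁷/(ℏG)).
  = √(3.12 × 10^103)
  = 5.59 × 10^51 m/s²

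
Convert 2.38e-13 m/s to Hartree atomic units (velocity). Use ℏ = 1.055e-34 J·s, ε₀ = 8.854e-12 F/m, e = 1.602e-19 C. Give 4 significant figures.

1.089e-19

atomic unit of velocity: v_au = e²/(4πε₀ℏ) = 2.186e6 m/s.
2.38e-13 / 2.186e6 = 1.089e-19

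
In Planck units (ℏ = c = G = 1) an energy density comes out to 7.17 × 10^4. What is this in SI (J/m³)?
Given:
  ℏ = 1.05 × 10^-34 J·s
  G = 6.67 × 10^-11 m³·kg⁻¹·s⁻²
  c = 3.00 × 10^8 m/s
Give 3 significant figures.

One Planck energy density: u_P = c⁷/(ℏG²) = 4.68 × 10^113 J/m³.
7.17 × 10^4 × 4.68 × 10^113 J/m³ = 3.36 × 10^118 J/m³

3.36 × 10^118 J/m³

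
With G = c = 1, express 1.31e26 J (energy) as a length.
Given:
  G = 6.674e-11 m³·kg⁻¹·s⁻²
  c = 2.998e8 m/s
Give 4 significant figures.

Energy → length via G/c⁴.
1.31e26 J × (G/c⁴) = 1.082e-18 m

1.082e-18 m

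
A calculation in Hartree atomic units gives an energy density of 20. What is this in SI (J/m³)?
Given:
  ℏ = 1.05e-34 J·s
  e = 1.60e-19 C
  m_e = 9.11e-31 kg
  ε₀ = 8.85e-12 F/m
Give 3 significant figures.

6.03e14 J/m³

One atomic unit of energy density: u_au = E_h/a₀³ = m_e⁴e¹⁰/((4πε₀)⁵ℏ⁸) = 3.01e13 J/m³.
20 × 3.01e13 J/m³ = 6.03e14 J/m³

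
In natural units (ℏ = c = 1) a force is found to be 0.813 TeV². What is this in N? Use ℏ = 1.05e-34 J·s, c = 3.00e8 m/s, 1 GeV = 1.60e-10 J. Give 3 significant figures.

Force is [E]/[L] = [E]²/(ℏc); restore (ℏc)⁻¹.
1 GeV² → 1/(ℏc) × (1 GeV in J)² = 8.13e5 N.
Convert the energy scale: 0.813 TeV² = 8.13e5 GeV².
Result: 8.13e5 × 8.13e5 = 6.61e11 N.

6.61e11 N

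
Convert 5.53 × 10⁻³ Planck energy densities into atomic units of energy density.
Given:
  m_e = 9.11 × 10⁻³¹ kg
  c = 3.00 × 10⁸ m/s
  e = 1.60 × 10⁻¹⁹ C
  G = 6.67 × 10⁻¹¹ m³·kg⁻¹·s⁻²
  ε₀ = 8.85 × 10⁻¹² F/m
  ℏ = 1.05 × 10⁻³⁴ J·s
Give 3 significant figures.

8.59 × 10⁹⁷

Planck energy density: u_P = c⁷/(ℏG²) = 4.68 × 10¹¹³ J/m³
atomic unit of energy density: u_au = E_h/a₀³ = m_e⁴e¹⁰/((4πε₀)⁵ℏ⁸) = 3.01 × 10¹³ J/m³
5.53 × 10⁻³ × 4.68 × 10¹¹³ / 3.01 × 10¹³ = 8.59 × 10⁹⁷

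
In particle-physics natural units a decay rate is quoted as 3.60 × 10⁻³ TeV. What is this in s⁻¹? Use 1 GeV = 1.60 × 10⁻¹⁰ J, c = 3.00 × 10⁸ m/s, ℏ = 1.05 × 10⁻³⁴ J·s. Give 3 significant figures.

5.49 × 10²⁴ s⁻¹

A rate is [E]/ℏ; divide by ℏ.
1 GeV → 1/ℏ × (1 GeV in J) = 1.52 × 10²⁴ s⁻¹.
Convert the energy scale: 3.60 × 10⁻³ TeV = 3.60 GeV.
Result: 3.60 × 1.52 × 10²⁴ = 5.49 × 10²⁴ s⁻¹.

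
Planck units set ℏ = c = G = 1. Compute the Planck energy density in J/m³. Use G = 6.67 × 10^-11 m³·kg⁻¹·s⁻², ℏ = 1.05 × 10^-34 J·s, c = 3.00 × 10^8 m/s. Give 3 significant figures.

From ℏ = c = G = 1 the energy density scale is u_P = c⁷/(ℏG²).
  = 2.19 × 10^59 / 4.67 × 10^-55
  = 4.68 × 10^113 J/m³

4.68 × 10^113 J/m³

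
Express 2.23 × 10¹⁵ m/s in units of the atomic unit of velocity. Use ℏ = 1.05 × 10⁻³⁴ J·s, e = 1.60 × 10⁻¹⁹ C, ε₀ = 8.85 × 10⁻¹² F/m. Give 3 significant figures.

atomic unit of velocity: v_au = e²/(4πε₀ℏ) = 2.19 × 10⁶ m/s.
2.23 × 10¹⁵ / 2.19 × 10⁶ = 1.02 × 10⁹

1.02 × 10⁹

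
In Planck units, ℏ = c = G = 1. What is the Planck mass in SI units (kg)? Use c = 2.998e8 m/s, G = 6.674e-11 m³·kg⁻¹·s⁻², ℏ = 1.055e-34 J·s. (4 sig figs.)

Dimensional analysis gives m_P = √(ℏc/G).
  = √(4.739e-16)
  = 2.177e-8 kg

2.177e-8 kg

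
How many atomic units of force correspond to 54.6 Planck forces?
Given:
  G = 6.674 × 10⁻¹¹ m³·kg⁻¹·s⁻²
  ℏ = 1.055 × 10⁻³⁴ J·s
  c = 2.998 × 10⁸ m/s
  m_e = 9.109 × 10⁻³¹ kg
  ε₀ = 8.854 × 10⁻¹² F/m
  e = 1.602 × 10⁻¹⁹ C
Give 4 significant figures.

Planck force: F_P = c⁴/G = 1.210 × 10⁴⁴ N
atomic unit of force: F_au = E_h/a₀ = m_e²e⁶/((4πε₀)³ℏ⁴) = 8.220 × 10⁻⁸ N
54.6 × 1.210 × 10⁴⁴ / 8.220 × 10⁻⁸ = 8.040 × 10⁵²

8.040 × 10⁵²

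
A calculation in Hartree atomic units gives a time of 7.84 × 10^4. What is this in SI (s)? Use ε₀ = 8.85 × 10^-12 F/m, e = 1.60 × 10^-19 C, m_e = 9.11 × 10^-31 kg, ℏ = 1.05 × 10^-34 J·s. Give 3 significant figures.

One atomic unit of time: τ_au = (4πε₀)²ℏ³/(m_e e⁴) = 2.40 × 10^-17 s.
7.84 × 10^4 × 2.40 × 10^-17 s = 1.88 × 10^-12 s

1.88 × 10^-12 s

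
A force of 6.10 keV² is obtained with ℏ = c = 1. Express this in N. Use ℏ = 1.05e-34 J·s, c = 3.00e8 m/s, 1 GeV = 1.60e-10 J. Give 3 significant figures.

Force is [E]/[L] = [E]²/(ℏc); restore (ℏc)⁻¹.
1 GeV² → 1/(ℏc) × (1 GeV in J)² = 8.13e5 N.
Convert the energy scale: 6.10 keV² = 6.10e-12 GeV².
Result: 6.10e-12 × 8.13e5 = 4.96e-6 N.

4.96e-6 N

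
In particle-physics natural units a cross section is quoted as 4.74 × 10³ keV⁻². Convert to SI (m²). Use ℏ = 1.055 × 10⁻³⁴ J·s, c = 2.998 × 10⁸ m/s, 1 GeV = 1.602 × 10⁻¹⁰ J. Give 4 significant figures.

1.848 × 10⁻¹⁶ m²

Area is [L]² = [E]⁻²·(ℏc)²; restore (ℏc)².
1 GeV⁻² → (ℏc)² × (1 GeV in J)⁻² = 3.898 × 10⁻³² m².
Convert the energy scale: 4.74 × 10³ keV⁻² = 4.74 × 10¹⁵ GeV⁻².
Result: 4.74 × 10¹⁵ × 3.898 × 10⁻³² = 1.848 × 10⁻¹⁶ m².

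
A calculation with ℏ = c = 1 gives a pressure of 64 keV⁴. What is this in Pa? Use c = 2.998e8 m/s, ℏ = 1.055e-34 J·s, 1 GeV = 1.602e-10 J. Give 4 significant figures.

1.332e15 Pa

Pressure is [E]/[L]³ = [E]⁴/(ℏc)³.
1 GeV⁴ → 1/(ℏc)³ × (1 GeV in J)⁴ = 2.082e37 Pa.
Convert the energy scale: 64 keV⁴ = 6.40e-23 GeV⁴.
Result: 6.40e-23 × 2.082e37 = 1.332e15 Pa.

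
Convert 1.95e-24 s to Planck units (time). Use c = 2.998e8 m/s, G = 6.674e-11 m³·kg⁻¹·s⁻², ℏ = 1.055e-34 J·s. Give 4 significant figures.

Planck time: t_P = √(ℏG/c⁵) = 5.392e-44 s.
1.95e-24 / 5.392e-44 = 3.617e19

3.617e19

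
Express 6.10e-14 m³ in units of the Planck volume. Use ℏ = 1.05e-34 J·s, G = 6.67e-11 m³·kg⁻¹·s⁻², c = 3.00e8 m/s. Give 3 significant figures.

Planck volume: V_P = (ℏG/c³)^(3/2) = 4.18e-105 m³.
6.10e-14 / 4.18e-105 = 1.46e91

1.46e91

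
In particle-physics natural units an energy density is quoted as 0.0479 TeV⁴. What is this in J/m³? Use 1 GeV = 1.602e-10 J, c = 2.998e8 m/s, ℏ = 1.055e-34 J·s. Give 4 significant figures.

9.971e47 J/m³

[E]/[L]³ = [E]⁴/(ℏc)³; restore (ℏc)⁻³.
1 GeV⁴ → 1/(ℏc)³ × (1 GeV in J)⁴ = 2.082e37 J/m³.
Convert the energy scale: 0.0479 TeV⁴ = 4.79e10 GeV⁴.
Result: 4.79e10 × 2.082e37 = 9.971e47 J/m³.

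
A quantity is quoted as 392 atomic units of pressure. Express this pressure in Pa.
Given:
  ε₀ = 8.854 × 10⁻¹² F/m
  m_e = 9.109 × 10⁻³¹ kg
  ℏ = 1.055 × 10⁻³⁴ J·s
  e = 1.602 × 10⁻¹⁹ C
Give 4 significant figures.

1.148 × 10¹⁶ Pa

One atomic unit of pressure: P_au = E_h/a₀³ = m_e⁴e¹⁰/((4πε₀)⁵ℏ⁸) = 2.929 × 10¹³ Pa.
392 × 2.929 × 10¹³ Pa = 1.148 × 10¹⁶ Pa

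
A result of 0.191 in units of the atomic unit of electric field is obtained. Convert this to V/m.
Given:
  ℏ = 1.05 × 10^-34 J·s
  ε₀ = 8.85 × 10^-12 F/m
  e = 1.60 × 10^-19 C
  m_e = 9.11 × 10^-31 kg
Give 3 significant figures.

One atomic unit of electric field: E_au = E_h/(e a₀) = m_e²e⁵/((4πε₀)³ℏ⁴) = 5.20 × 10^11 V/m.
0.191 × 5.20 × 10^11 V/m = 9.94 × 10^10 V/m

9.94 × 10^10 V/m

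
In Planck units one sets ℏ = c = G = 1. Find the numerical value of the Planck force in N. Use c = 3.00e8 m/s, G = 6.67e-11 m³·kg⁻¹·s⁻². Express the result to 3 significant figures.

F_P = c⁴/G
  = 8.10e33 / 6.67e-11
  = 1.21e44 N

1.21e44 N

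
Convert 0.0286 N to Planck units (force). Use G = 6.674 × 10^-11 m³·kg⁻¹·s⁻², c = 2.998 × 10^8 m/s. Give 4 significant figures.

2.363 × 10^-46

Planck force: F_P = c⁴/G = 1.210 × 10^44 N.
0.0286 / 1.210 × 10^44 = 2.363 × 10^-46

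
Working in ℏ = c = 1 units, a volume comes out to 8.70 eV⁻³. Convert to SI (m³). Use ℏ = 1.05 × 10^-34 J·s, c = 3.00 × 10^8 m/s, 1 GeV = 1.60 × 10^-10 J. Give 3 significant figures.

Volume is [L]³ = [E]⁻³·(ℏc)³.
1 GeV⁻³ → (ℏc)³ × (1 GeV in J)⁻³ = 7.63 × 10^-48 m³.
Convert the energy scale: 8.70 eV⁻³ = 8.70 × 10^27 GeV⁻³.
Result: 8.70 × 10^27 × 7.63 × 10^-48 = 6.64 × 10^-20 m³.

6.64 × 10^-20 m³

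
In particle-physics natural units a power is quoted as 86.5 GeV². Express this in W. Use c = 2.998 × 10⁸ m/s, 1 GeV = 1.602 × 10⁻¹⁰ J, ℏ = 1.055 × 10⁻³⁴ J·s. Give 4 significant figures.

2.104 × 10¹⁶ W

Power is [E]/[T] = [E]²/ℏ.
1 GeV² → 1/ℏ × (1 GeV in J)² = 2.433 × 10¹⁴ W.
Result: 86.5 × 2.433 × 10¹⁴ = 2.104 × 10¹⁶ W.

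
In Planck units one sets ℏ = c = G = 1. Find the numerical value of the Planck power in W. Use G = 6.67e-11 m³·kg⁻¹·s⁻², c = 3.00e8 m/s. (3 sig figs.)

3.64e52 W

P_P = c⁵/G
  = 2.43e42 / 6.67e-11
  = 3.64e52 W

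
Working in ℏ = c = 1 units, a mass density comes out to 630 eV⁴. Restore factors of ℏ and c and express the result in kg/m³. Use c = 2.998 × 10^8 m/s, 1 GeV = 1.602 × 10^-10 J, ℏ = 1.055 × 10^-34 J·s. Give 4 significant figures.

Mass density is [E]/(c²[L]³) = [E]⁴/(ℏ³c⁵).
1 GeV⁴ → 1/(ℏ³c⁵) × (1 GeV in J)⁴ = 2.316 × 10^20 kg/m³.
Convert the energy scale: 630 eV⁴ = 6.30 × 10^-34 GeV⁴.
Result: 6.30 × 10^-34 × 2.316 × 10^20 = 1.459 × 10^-13 kg/m³.

1.459 × 10^-13 kg/m³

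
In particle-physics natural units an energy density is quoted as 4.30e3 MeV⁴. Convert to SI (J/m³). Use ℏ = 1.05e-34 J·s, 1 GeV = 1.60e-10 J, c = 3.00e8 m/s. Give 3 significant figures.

9.02e28 J/m³

[E]/[L]³ = [E]⁴/(ℏc)³; restore (ℏc)⁻³.
1 GeV⁴ → 1/(ℏc)³ × (1 GeV in J)⁴ = 2.10e37 J/m³.
Convert the energy scale: 4.30e3 MeV⁴ = 4.30e-9 GeV⁴.
Result: 4.30e-9 × 2.10e37 = 9.02e28 J/m³.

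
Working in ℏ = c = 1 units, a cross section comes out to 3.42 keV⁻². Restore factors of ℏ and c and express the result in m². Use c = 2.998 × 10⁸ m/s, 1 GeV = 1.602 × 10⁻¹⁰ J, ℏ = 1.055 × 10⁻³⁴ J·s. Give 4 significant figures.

Area is [L]² = [E]⁻²·(ℏc)²; restore (ℏc)².
1 GeV⁻² → (ℏc)² × (1 GeV in J)⁻² = 3.898 × 10⁻³² m².
Convert the energy scale: 3.42 keV⁻² = 3.42 × 10¹² GeV⁻².
Result: 3.42 × 10¹² × 3.898 × 10⁻³² = 1.333 × 10⁻¹⁹ m².

1.333 × 10⁻¹⁹ m²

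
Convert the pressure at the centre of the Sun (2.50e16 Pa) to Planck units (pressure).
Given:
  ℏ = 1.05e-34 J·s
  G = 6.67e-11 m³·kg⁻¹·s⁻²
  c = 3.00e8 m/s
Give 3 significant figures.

5.34e-98

Planck pressure: p_P = c⁷/(ℏG²) = 4.68e113 Pa.
2.50e16 / 4.68e113 = 5.34e-98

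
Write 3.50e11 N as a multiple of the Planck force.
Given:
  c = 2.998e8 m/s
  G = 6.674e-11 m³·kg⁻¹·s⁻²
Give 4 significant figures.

2.892e-33

Planck force: F_P = c⁴/G = 1.210e44 N.
3.50e11 / 1.210e44 = 2.892e-33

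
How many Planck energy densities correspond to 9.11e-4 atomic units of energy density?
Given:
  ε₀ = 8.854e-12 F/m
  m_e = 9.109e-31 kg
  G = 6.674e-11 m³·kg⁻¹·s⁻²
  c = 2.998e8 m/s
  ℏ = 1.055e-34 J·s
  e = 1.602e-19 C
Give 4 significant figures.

5.761e-104

atomic unit of energy density: u_au = E_h/a₀³ = m_e⁴e¹⁰/((4πε₀)⁵ℏ⁸) = 2.929e13 J/m³
Planck energy density: u_P = c⁷/(ℏG²) = 4.632e113 J/m³
9.11e-4 × 2.929e13 / 4.632e113 = 5.761e-104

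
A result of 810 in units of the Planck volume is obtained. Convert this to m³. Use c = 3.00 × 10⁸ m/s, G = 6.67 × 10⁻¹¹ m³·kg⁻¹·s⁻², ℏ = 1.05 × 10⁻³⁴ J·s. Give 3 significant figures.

3.38 × 10⁻¹⁰² m³

One Planck volume: V_P = (ℏG/c³)^(3/2) = 4.18 × 10⁻¹⁰⁵ m³.
810 × 4.18 × 10⁻¹⁰⁵ m³ = 3.38 × 10⁻¹⁰² m³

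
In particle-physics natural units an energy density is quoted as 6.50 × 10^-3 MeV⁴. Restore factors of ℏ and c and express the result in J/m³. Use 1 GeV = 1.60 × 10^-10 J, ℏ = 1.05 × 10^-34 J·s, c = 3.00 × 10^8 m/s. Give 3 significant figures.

[E]/[L]³ = [E]⁴/(ℏc)³; restore (ℏc)⁻³.
1 GeV⁴ → 1/(ℏc)³ × (1 GeV in J)⁴ = 2.10 × 10^37 J/m³.
Convert the energy scale: 6.50 × 10^-3 MeV⁴ = 6.50 × 10^-15 GeV⁴.
Result: 6.50 × 10^-15 × 2.10 × 10^37 = 1.36 × 10^23 J/m³.

1.36 × 10^23 J/m³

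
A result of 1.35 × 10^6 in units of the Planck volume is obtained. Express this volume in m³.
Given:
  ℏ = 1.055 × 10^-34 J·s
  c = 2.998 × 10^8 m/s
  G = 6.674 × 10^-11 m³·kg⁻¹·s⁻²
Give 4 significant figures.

One Planck volume: V_P = (ℏG/c³)^(3/2) = 4.224 × 10^-105 m³.
1.35 × 10^6 × 4.224 × 10^-105 m³ = 5.702 × 10^-99 m³

5.702 × 10^-99 m³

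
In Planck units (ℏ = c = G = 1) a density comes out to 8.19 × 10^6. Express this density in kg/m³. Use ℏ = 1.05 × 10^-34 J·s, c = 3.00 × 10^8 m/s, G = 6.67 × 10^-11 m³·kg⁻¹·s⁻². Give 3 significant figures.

4.26 × 10^103 kg/m³

One Planck density: ρ_P = c⁵/(ℏG²) = 5.20 × 10^96 kg/m³.
8.19 × 10^6 × 5.20 × 10^96 kg/m³ = 4.26 × 10^103 kg/m³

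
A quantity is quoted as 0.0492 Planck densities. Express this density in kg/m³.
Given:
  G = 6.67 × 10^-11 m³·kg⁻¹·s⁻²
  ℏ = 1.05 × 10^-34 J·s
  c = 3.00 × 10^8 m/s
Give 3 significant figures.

2.56 × 10^95 kg/m³

One Planck density: ρ_P = c⁵/(ℏG²) = 5.20 × 10^96 kg/m³.
0.0492 × 5.20 × 10^96 kg/m³ = 2.56 × 10^95 kg/m³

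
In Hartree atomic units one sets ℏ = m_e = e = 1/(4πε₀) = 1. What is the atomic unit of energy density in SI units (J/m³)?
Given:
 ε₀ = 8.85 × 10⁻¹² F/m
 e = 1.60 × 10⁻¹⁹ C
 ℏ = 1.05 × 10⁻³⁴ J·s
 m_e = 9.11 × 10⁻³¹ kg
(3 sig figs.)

3.01 × 10¹³ J/m³

u_au = E_h/a₀³ = m_e⁴e¹⁰/((4πε₀)⁵ℏ⁸)
E_h = 4.38 × 10⁻¹⁸ J
a₀ = 5.26 × 10⁻¹¹ m
E_h/a₀³ = 3.01 × 10¹³ J/m³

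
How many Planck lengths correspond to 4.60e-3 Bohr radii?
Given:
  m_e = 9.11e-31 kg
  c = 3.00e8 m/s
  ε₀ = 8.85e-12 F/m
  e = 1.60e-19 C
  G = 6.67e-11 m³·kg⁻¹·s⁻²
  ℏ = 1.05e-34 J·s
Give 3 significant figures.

Bohr radius: a₀ = 4πε₀ℏ²/(m_e e²) = 5.26e-11 m
Planck length: ℓ_P = √(ℏG/c³) = 1.61e-35 m
4.60e-3 × 5.26e-11 / 1.61e-35 = 1.50e22

1.50e22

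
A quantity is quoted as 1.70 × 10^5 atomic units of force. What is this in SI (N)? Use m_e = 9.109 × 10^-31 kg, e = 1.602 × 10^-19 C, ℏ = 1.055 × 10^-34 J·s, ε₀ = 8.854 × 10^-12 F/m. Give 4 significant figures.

One atomic unit of force: F_au = E_h/a₀ = m_e²e⁶/((4πε₀)³ℏ⁴) = 8.220 × 10^-8 N.
1.70 × 10^5 × 8.220 × 10^-8 N = 0.01397 N

0.01397 N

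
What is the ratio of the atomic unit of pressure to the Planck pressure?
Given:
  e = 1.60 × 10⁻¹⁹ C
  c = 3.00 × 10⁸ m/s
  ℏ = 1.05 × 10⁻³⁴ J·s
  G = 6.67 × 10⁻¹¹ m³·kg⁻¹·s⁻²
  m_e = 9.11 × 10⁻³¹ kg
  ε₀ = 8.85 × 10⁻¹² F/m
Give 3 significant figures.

atomic unit of pressure: P_au = E_h/a₀³ = m_e⁴e¹⁰/((4πε₀)⁵ℏ⁸) = 3.01 × 10¹³ Pa
Planck pressure: p_P = c⁷/(ℏG²) = 4.68 × 10¹¹³ Pa
ratio = 3.01 × 10¹³ / 4.68 × 10¹¹³ = 6.44 × 10⁻¹⁰¹

6.44 × 10⁻¹⁰¹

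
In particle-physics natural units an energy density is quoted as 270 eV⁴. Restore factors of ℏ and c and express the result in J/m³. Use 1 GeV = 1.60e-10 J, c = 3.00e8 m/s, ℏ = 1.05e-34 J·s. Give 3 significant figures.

5.66e3 J/m³

[E]/[L]³ = [E]⁴/(ℏc)³; restore (ℏc)⁻³.
1 GeV⁴ → 1/(ℏc)³ × (1 GeV in J)⁴ = 2.10e37 J/m³.
Convert the energy scale: 270 eV⁴ = 2.70e-34 GeV⁴.
Result: 2.70e-34 × 2.10e37 = 5.66e3 J/m³.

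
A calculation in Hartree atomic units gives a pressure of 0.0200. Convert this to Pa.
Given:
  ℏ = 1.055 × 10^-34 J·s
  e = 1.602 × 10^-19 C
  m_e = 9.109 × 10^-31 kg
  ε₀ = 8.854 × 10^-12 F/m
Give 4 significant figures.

One atomic unit of pressure: P_au = E_h/a₀³ = m_e⁴e¹⁰/((4πε₀)⁵ℏ⁸) = 2.929 × 10^13 Pa.
0.0200 × 2.929 × 10^13 Pa = 5.858 × 10^11 Pa

5.858 × 10^11 Pa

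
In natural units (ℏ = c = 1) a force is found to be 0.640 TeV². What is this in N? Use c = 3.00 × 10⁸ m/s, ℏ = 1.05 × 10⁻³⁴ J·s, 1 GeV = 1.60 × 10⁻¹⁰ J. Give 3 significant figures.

Force is [E]/[L] = [E]²/(ℏc); restore (ℏc)⁻¹.
1 GeV² → 1/(ℏc) × (1 GeV in J)² = 8.13 × 10⁵ N.
Convert the energy scale: 0.640 TeV² = 6.40 × 10⁵ GeV².
Result: 6.40 × 10⁵ × 8.13 × 10⁵ = 5.20 × 10¹¹ N.

5.20 × 10¹¹ N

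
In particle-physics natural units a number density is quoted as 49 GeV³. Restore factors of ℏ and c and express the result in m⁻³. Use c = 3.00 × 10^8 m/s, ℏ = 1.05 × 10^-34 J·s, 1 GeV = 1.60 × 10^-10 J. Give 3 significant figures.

6.42 × 10^48 m⁻³

Number density is [L]⁻³ = [E]³/(ℏc)³.
1 GeV³ → 1/(ℏc)³ × (1 GeV in J)³ = 1.31 × 10^47 m⁻³.
Result: 49 × 1.31 × 10^47 = 6.42 × 10^48 m⁻³.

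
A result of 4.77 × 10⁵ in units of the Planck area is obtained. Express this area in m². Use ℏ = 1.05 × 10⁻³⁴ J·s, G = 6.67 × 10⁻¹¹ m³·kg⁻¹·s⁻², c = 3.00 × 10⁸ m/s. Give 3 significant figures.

One Planck area: A_P = ℏG/c³ = 2.59 × 10⁻⁷⁰ m².
4.77 × 10⁵ × 2.59 × 10⁻⁷⁰ m² = 1.24 × 10⁻⁶⁴ m²

1.24 × 10⁻⁶⁴ m²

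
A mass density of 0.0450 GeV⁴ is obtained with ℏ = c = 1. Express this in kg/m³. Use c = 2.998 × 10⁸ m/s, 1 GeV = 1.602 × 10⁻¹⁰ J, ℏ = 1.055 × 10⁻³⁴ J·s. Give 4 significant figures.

1.042 × 10¹⁹ kg/m³

Mass density is [E]/(c²[L]³) = [E]⁴/(ℏ³c⁵).
1 GeV⁴ → 1/(ℏ³c⁵) × (1 GeV in J)⁴ = 2.316 × 10²⁰ kg/m³.
Result: 0.0450 × 2.316 × 10²⁰ = 1.042 × 10¹⁹ kg/m³.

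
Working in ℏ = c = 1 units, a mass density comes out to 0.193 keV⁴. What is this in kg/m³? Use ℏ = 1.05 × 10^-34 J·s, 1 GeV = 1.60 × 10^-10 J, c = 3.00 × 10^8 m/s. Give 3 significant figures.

Mass density is [E]/(c²[L]³) = [E]⁴/(ℏ³c⁵).
1 GeV⁴ → 1/(ℏ³c⁵) × (1 GeV in J)⁴ = 2.33 × 10^20 kg/m³.
Convert the energy scale: 0.193 keV⁴ = 1.93 × 10^-25 GeV⁴.
Result: 1.93 × 10^-25 × 2.33 × 10^20 = 4.50 × 10^-5 kg/m³.

4.50 × 10^-5 kg/m³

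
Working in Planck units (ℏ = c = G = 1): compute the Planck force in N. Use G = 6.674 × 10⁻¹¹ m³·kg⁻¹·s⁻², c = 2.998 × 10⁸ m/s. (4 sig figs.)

1.210 × 10⁴⁴ N

From ℏ = c = G = 1 the force scale is F_P = c⁴/G.
  = 8.078 × 10³³ / 6.674 × 10⁻¹¹
  = 1.210 × 10⁴⁴ N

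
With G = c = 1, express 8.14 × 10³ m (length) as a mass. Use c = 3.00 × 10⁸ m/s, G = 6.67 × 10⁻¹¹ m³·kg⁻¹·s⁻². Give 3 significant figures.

Length → mass via c²/G.
8.14 × 10³ m × (c²/G) = 1.10 × 10³¹ kg

1.10 × 10³¹ kg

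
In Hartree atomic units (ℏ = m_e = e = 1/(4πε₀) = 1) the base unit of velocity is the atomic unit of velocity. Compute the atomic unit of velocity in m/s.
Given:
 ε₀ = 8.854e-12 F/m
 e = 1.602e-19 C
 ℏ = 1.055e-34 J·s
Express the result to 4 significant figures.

v_au = e²/(4πε₀ℏ)
  = 2.566e-38 / 1.174e-44
  = 2.186e6 m/s

2.186e6 m/s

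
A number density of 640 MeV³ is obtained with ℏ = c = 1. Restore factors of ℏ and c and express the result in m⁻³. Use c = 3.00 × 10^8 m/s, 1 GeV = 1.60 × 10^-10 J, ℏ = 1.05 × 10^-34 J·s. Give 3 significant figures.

8.39 × 10^40 m⁻³

Number density is [L]⁻³ = [E]³/(ℏc)³.
1 GeV³ → 1/(ℏc)³ × (1 GeV in J)³ = 1.31 × 10^47 m⁻³.
Convert the energy scale: 640 MeV³ = 6.40 × 10^-7 GeV³.
Result: 6.40 × 10^-7 × 1.31 × 10^47 = 8.39 × 10^40 m⁻³.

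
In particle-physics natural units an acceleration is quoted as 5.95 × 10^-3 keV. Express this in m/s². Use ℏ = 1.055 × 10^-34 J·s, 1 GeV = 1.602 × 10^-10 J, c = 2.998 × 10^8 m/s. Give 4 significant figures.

2.709 × 10^24 m/s²

Acceleration is [L]/[T]² = c·[E]/ℏ.
1 GeV → c/ℏ × (1 GeV in J) = 4.552 × 10^32 m/s².
Convert the energy scale: 5.95 × 10^-3 keV = 5.95 × 10^-9 GeV.
Result: 5.95 × 10^-9 × 4.552 × 10^32 = 2.709 × 10^24 m/s².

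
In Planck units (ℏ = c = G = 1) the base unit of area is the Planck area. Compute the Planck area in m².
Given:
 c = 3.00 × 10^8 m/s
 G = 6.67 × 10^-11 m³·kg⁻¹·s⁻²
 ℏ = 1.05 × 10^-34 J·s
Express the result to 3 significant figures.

2.59 × 10^-70 m²

A_P = ℏG/c³
  = 7.00 × 10^-45 / 2.70 × 10^25
  = 2.59 × 10^-70 m²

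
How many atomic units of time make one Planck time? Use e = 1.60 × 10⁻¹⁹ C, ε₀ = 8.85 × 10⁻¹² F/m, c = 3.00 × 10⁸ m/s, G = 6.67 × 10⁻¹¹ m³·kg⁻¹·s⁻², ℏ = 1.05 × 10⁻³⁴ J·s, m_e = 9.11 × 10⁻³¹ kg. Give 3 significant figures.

Planck time: t_P = √(ℏG/c⁵) = 5.37 × 10⁻⁴⁴ s
atomic unit of time: τ_au = (4πε₀)²ℏ³/(m_e e⁴) = 2.40 × 10⁻¹⁷ s
ratio = 5.37 × 10⁻⁴⁴ / 2.40 × 10⁻¹⁷ = 2.24 × 10⁻²⁷

2.24 × 10⁻²⁷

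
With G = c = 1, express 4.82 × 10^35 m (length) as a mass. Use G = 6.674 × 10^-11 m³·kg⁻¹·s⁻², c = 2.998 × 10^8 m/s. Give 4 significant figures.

Length → mass via c²/G.
4.82 × 10^35 m × (c²/G) = 6.491 × 10^62 kg

6.491 × 10^62 kg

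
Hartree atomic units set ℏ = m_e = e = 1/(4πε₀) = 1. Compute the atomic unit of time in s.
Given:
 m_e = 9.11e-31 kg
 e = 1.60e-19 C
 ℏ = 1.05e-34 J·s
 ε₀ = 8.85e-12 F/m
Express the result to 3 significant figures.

2.40e-17 s

Dimensional analysis gives τ_au = (4πε₀)²ℏ³/(m_e e⁴).
E_h = 4.38e-18 J
ℏ/E_h = 2.40e-17 s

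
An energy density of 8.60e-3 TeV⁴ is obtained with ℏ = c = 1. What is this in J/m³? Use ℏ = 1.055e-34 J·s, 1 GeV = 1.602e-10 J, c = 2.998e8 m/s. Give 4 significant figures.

[E]/[L]³ = [E]⁴/(ℏc)³; restore (ℏc)⁻³.
1 GeV⁴ → 1/(ℏc)³ × (1 GeV in J)⁴ = 2.082e37 J/m³.
Convert the energy scale: 8.60e-3 TeV⁴ = 8.60e9 GeV⁴.
Result: 8.60e9 × 2.082e37 = 1.790e47 J/m³.

1.790e47 J/m³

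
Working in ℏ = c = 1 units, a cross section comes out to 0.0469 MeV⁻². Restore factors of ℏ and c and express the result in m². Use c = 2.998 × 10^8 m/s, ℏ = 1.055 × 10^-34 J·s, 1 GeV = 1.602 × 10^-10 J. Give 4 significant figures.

Area is [L]² = [E]⁻²·(ℏc)²; restore (ℏc)².
1 GeV⁻² → (ℏc)² × (1 GeV in J)⁻² = 3.898 × 10^-32 m².
Convert the energy scale: 0.0469 MeV⁻² = 4.69 × 10^4 GeV⁻².
Result: 4.69 × 10^4 × 3.898 × 10^-32 = 1.828 × 10^-27 m².

1.828 × 10^-27 m²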